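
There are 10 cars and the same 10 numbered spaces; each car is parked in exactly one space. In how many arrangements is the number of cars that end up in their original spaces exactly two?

667485

Pick the 2 fixed positions: C(10,2) = 45 ways.
The other 8 form a derangement: !8 = 14833.
Total: 45 × 14833 = 667485.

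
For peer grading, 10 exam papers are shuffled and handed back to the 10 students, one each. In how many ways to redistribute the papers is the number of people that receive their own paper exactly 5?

11088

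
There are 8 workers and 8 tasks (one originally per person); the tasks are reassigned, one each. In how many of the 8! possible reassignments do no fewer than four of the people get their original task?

Sum C(8,i)·!(8-i) for i = 4..8:
  i=4: C(8,4)·!4 = 70·9 = 630
  i=5: C(8,5)·!3 = 56·2 = 112
  i=6: C(8,6)·!2 = 28·1 = 28
  i=7: C(8,7)·!1 = 8·0 = 0
  i=8: C(8,8)·!0 = 1·1 = 1
Total = 771.

771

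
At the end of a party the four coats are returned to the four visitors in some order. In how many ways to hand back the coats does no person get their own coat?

Use !n = n·!(n-1) + (-1)^n.
!4 = 4·2 + 1 = 9

9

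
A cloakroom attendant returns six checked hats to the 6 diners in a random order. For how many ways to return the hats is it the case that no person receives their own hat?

265

!6 is the nearest integer to 6!/e.
6! = 720, and 720/e ≈ 264.87, so !6 = 265.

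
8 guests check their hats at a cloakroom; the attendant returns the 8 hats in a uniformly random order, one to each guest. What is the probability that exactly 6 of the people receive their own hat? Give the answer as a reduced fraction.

1/1440

Favorable outcomes: C(8,6)·!2 = 28·1 = 28.
Total outcomes: 8! = 40320.
Probability = 28/40320 = 1/1440.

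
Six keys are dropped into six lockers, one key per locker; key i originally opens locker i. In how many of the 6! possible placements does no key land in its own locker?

265

By inclusion-exclusion, !6 = Σ (-1)^k · 6!/k! for k=0..6
= 6! - 6!/1! + 6!/2! - 6!/3! + 6!/4! - 6!/5! + 6!/6!
= 720 - 720 + 360 - 120 + 30 - 6 + 1
= 265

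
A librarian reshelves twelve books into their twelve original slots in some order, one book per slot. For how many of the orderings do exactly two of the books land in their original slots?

Pick the 2 fixed positions: C(12,2) = 66 ways.
The remaining 10 must be deranged: !10 = 1334961.
Total: 66 × 1334961 = 88107426.

88107426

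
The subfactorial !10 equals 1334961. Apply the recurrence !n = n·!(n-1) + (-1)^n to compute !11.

14684570

!11 = 11·1334961 - 1 = 14684570.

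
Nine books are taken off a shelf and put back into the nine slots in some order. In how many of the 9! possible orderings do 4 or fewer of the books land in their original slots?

361541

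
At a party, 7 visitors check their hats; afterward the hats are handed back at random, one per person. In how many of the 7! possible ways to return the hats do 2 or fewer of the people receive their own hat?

4633

# with exactly i fixed is C(7,i)·!(7-i); sum over i=0..2:
  i=0: C(7,0)·!7 = 1·1854 = 1854
  i=1: C(7,1)·!6 = 7·265 = 1855
  i=2: C(7,2)·!5 = 21·44 = 924
Total = 4633.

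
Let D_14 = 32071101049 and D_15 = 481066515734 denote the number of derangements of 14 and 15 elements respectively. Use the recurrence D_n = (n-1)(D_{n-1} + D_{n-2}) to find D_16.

7697064251745

D_16 = (16-1)·(D_15 + D_14) = 15·(481066515734 + 32071101049) = 15·513137616783 = 7697064251745.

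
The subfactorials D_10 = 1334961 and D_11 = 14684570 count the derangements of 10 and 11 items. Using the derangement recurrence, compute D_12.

176214841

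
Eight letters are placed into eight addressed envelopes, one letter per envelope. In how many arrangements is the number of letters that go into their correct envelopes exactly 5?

Pick the 5 fixed positions: C(8,5) = 56 ways.
The other 3 form a derangement: !3 = 2.
Total: 56 × 2 = 112.

112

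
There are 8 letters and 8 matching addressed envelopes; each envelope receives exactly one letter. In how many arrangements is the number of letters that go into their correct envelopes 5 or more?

Sum C(8,i)·!(8-i) for i = 5..8:
  i=5: C(8,5)·!3 = 56·2 = 112
  i=6: C(8,6)·!2 = 28·1 = 28
  i=7: C(8,7)·!1 = 8·0 = 0
  i=8: C(8,8)·!0 = 1·1 = 1
Total = 141.

141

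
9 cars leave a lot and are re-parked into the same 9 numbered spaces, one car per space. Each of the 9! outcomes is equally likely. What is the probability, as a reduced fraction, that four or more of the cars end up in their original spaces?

Favorable outcomes: Σ_{i≥4} C(9,i)·!(9-i) = 126·44 + 126·9 + 84·2 + 36·1 + 9·0 + 1·1 = 6883.
Total outcomes: 9! = 362880.
Probability = 6883/362880 = 6883/362880.

6883/362880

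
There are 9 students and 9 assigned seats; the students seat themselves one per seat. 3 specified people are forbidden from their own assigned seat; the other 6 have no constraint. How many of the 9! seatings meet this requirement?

256320

Inclusion-exclusion on the 3 forbidden self-matches:
Σ_{j=0}^{3} (-1)^j C(3,j)(9-j)!
= C(3,0)·9! - C(3,1)·8! + C(3,2)·7! - C(3,3)·6!
= 362880 - 120960 + 15120 - 720
= 256320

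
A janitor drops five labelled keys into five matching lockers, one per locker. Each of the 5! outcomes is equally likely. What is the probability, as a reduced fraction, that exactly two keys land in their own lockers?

1/6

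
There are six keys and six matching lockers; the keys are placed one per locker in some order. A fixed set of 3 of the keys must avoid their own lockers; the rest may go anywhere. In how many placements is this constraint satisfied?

426

Let A_j be the event that the j-th constrained one is fixed. By inclusion-exclusion over the 3 events:
Σ_{j=0}^{3} (-1)^j C(3,j)(6-j)!
= C(3,0)·6! - C(3,1)·5! + C(3,2)·4! - C(3,3)·3!
= 720 - 360 + 72 - 6
= 426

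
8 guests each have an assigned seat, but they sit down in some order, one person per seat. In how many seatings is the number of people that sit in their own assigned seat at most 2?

37085

Sum C(8,i)·!(8-i) for i = 0..2:
  i=0: C(8,0)·!8 = 1·14833 = 14833
  i=1: C(8,1)·!7 = 8·1854 = 14832
  i=2: C(8,2)·!6 = 28·265 = 7420
Total = 37085.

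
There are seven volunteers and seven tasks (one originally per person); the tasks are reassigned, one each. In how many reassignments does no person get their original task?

By inclusion-exclusion, !7 = Σ (-1)^k · 7!/k! for k=0..7
= 7! - 7!/1! + 7!/2! - 7!/3! + 7!/4! - 7!/5! + 7!/6! - 7!/7!
= 5040 - 5040 + 2520 - 840 + 210 - 42 + 7 - 1
= 1854

1854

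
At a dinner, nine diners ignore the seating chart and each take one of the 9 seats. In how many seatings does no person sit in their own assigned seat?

133496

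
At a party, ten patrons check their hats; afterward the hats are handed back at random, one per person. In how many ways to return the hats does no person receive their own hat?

The number of derangements of 10 is !10 = Σ_{k=0}^{10} (-1)^k·10!/k!
= 10! - 10!/1! + 10!/2! - 10!/3! + 10!/4! - 10!/5! + 10!/6! - 10!/7! + 10!/8! - 10!/9! + 10!/10!
= 3628800 - 3628800 + 1814400 - 604800 + 151200 - 30240 + 5040 - 720 + 90 - 10 + 1
= 1334961

1334961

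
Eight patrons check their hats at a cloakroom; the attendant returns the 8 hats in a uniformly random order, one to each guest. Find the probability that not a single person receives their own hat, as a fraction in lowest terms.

2119/5760

Favorable outcomes: !8 = 14833.
Total outcomes: 8! = 40320.
Probability = 14833/40320 = 2119/5760.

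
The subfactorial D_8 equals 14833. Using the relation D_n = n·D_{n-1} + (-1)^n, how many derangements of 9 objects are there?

133496

D_9 = 9·14833 - 1 = 133496.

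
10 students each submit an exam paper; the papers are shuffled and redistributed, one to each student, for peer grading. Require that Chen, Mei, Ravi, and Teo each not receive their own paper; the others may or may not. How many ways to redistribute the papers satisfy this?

2399760

Inclusion-exclusion on the 4 forbidden self-matches:
Σ_{j=0}^{4} (-1)^j C(4,j)(10-j)!
= C(4,0)·10! - C(4,1)·9! + C(4,2)·8! - C(4,3)·7! + C(4,4)·6!
= 3628800 - 1451520 + 241920 - 20160 + 720
= 2399760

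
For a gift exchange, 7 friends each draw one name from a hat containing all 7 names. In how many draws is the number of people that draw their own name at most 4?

# with exactly i fixed is C(7,i)·!(7-i); sum over i=0..4:
  i=0: C(7,0)·!7 = 1·1854 = 1854
  i=1: C(7,1)·!6 = 7·265 = 1855
  i=2: C(7,2)·!5 = 21·44 = 924
  i=3: C(7,3)·!4 = 35·9 = 315
  i=4: C(7,4)·!3 = 35·2 = 70
Total = 5018.

5018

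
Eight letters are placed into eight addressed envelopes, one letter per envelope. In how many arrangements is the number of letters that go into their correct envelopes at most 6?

# with exactly i fixed is C(8,i)·!(8-i); sum over i=0..6:
  i=0: C(8,0)·!8 = 1·14833 = 14833
  i=1: C(8,1)·!7 = 8·1854 = 14832
  i=2: C(8,2)·!6 = 28·265 = 7420
  i=3: C(8,3)·!5 = 56·44 = 2464
  i=4: C(8,4)·!4 = 70·9 = 630
  i=5: C(8,5)·!3 = 56·2 = 112
  i=6: C(8,6)·!2 = 28·1 = 28
Total = 40319.

40319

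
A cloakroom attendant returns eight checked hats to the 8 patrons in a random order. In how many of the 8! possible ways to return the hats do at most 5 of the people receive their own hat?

40291

Sum C(8,i)·!(8-i) for i = 0..5:
  i=0: C(8,0)·!8 = 1·14833 = 14833
  i=1: C(8,1)·!7 = 8·1854 = 14832
  i=2: C(8,2)·!6 = 28·265 = 7420
  i=3: C(8,3)·!5 = 56·44 = 2464
  i=4: C(8,4)·!4 = 70·9 = 630
  i=5: C(8,5)·!3 = 56·2 = 112
Total = 40291.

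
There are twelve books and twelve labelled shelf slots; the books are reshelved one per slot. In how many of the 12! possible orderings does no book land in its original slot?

Use !n = n·!(n-1) + (-1)^n.
!12 = 12·14684570 + 1 = 176214841

176214841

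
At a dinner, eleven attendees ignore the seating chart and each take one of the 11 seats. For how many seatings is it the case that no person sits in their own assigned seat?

14684570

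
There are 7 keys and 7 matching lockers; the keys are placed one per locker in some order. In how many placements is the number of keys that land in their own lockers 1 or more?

3186

Sum C(7,i)·!(7-i) for i = 1..7:
  i=1: C(7,1)·!6 = 7·265 = 1855
  i=2: C(7,2)·!5 = 21·44 = 924
  i=3: C(7,3)·!4 = 35·9 = 315
  i=4: C(7,4)·!3 = 35·2 = 70
  i=5: C(7,5)·!2 = 21·1 = 21
  i=6: C(7,6)·!1 = 7·0 = 0
  i=7: C(7,7)·!0 = 1·1 = 1
Total = 3186.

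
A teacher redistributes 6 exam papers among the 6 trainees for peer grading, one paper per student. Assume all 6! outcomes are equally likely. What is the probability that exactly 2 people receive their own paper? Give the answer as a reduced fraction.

3/16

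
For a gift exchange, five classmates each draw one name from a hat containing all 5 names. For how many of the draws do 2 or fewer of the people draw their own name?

# with exactly i fixed is C(5,i)·!(5-i); sum over i=0..2:
  i=0: C(5,0)·!5 = 1·44 = 44
  i=1: C(5,1)·!4 = 5·9 = 45
  i=2: C(5,2)·!3 = 10·2 = 20
Total = 109.

109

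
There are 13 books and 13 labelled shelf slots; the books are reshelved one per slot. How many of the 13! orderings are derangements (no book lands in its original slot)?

2290792932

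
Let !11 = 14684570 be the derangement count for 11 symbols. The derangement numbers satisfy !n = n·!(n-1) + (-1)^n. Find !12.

!12 = 12·14684570 + 1 = 176214841.

176214841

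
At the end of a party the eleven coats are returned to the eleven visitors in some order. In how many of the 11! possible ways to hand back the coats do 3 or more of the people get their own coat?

3205379

Sum C(11,i)·!(11-i) for i = 3..11:
  i=3: C(11,3)·!8 = 165·14833 = 2447445
  i=4: C(11,4)·!7 = 330·1854 = 611820
  i=5: C(11,5)·!6 = 462·265 = 122430
  i=6: C(11,6)·!5 = 462·44 = 20328
  i=7: C(11,7)·!4 = 330·9 = 2970
  i=8: C(11,8)·!3 = 165·2 = 330
  i=9: C(11,9)·!2 = 55·1 = 55
  i=10: C(11,10)·!1 = 11·0 = 0
  i=11: C(11,11)·!0 = 1·1 = 1
Total = 3205379.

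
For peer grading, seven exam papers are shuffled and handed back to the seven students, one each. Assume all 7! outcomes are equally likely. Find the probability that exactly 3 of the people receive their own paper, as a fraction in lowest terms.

Favorable outcomes: C(7,3)·!4 = 35·9 = 315.
Total outcomes: 7! = 5040.
Probability = 315/5040 = 1/16.

1/16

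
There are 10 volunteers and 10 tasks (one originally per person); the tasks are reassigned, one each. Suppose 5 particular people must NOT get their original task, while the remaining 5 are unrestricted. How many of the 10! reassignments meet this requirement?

2170680

Let A_j be the event that the j-th constrained one is fixed. By inclusion-exclusion over the 5 events:
Σ_{j=0}^{5} (-1)^j C(5,j)(10-j)!
= C(5,0)·10! - C(5,1)·9! + C(5,2)·8! - C(5,3)·7! + C(5,4)·6! - C(5,5)·5!
= 3628800 - 1814400 + 403200 - 50400 + 3600 - 120
= 2170680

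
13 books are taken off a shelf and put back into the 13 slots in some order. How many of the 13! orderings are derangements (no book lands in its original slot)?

The subfactorial !13 = [13!/e] (nearest integer).
13! = 6227020800, and 6227020800/e ≈ 2290792932.07, so !13 = 2290792932.

2290792932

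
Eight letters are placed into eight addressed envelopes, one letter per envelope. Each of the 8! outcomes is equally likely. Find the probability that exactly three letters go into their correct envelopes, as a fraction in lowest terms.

11/180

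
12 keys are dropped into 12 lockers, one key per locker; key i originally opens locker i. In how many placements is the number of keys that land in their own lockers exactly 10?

66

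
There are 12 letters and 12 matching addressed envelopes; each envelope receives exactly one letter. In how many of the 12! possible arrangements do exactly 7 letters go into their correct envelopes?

Pick the 7 fixed positions: C(12,7) = 792 ways.
The other 5 form a derangement: !5 = 44.
Total: 792 × 44 = 34848.

34848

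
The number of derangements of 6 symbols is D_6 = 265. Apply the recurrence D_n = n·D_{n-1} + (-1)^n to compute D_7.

1854

D_7 = 7·265 - 1 = 1854.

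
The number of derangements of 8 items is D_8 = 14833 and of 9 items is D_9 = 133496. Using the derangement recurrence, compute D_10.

D_10 = (10-1)·(D_9 + D_8) = 9·(133496 + 14833) = 9·148329 = 1334961.

1334961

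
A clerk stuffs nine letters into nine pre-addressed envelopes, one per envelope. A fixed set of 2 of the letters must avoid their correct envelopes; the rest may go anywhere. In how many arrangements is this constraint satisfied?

287280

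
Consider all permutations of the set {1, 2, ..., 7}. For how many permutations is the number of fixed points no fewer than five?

22

Sum C(7,i)·!(7-i) for i = 5..7:
  i=5: C(7,5)·!2 = 21·1 = 21
  i=6: C(7,6)·!1 = 7·0 = 0
  i=7: C(7,7)·!0 = 1·1 = 1
Total = 22.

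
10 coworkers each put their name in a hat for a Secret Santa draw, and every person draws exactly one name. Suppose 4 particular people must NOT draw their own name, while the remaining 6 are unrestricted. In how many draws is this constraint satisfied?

2399760

Let A_j be the event that the j-th constrained one is fixed. By inclusion-exclusion over the 4 events:
Σ_{j=0}^{4} (-1)^j C(4,j)(10-j)!
= C(4,0)·10! - C(4,1)·9! + C(4,2)·8! - C(4,3)·7! + C(4,4)·6!
= 3628800 - 1451520 + 241920 - 20160 + 720
= 2399760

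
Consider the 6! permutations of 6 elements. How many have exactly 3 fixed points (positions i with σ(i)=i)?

40

Choose which 3 of the 6 are fixed: C(6,3) = 20.
The remaining 3 must be deranged: !3 = 2.
Total: 20 × 2 = 40.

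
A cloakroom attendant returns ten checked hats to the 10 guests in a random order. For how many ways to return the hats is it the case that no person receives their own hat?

1334961

The number of derangements of 10 is !10 = Σ_{k=0}^{10} (-1)^k·10!/k!
= 10! - 10!/1! + 10!/2! - 10!/3! + 10!/4! - 10!/5! + 10!/6! - 10!/7! + 10!/8! - 10!/9! + 10!/10!
= 3628800 - 3628800 + 1814400 - 604800 + 151200 - 30240 + 5040 - 720 + 90 - 10 + 1
= 1334961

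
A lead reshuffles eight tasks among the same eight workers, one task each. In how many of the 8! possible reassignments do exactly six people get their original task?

28

Pick the 6 fixed positions: C(8,6) = 28 ways.
The remaining 2 must be deranged: !2 = 1.
Total: 28 × 1 = 28.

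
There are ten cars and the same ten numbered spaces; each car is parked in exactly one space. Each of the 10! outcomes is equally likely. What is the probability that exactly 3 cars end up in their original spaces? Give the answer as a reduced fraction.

Favorable outcomes: C(10,3)·!7 = 120·1854 = 222480.
Total outcomes: 10! = 3628800.
Probability = 222480/3628800 = 103/1680.

103/1680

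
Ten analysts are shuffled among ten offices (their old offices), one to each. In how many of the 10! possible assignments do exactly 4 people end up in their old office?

Pick the 4 fixed positions: C(10,4) = 210 ways.
The remaining 6 must be deranged: !6 = 265.
Total: 210 × 265 = 55650.

55650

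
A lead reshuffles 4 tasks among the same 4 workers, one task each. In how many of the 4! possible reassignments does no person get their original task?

Use !n = n·!(n-1) + (-1)^n.
!4 = 4·2 + 1 = 9

9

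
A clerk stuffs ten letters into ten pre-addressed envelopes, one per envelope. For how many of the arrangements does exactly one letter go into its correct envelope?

Pick the single fixed position: C(10,1) = 10 ways.
The remaining 9 must be deranged: !9 = 133496.
Total: 10 × 133496 = 1334960.

1334960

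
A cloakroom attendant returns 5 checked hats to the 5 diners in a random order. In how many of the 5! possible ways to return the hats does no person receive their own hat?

By inclusion-exclusion, !5 = Σ (-1)^k · 5!/k! for k=0..5
= 5! - 5!/1! + 5!/2! - 5!/3! + 5!/4! - 5!/5!
= 120 - 120 + 60 - 20 + 5 - 1
= 44

44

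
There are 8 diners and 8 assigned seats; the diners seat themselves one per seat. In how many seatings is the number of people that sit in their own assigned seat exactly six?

28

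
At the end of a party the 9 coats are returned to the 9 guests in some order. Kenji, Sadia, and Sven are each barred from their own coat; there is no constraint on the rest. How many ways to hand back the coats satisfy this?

256320

Let A_j be the event that the j-th constrained one is fixed. By inclusion-exclusion over the 3 events:
Σ_{j=0}^{3} (-1)^j C(3,j)(9-j)!
= C(3,0)·9! - C(3,1)·8! + C(3,2)·7! - C(3,3)·6!
= 362880 - 120960 + 15120 - 720
= 256320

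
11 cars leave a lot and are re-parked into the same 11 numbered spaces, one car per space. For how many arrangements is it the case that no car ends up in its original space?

14684570

The subfactorial !11 = [11!/e] (nearest integer).
11! = 39916800, and 39916800/e ≈ 14684570.08, so !11 = 14684570.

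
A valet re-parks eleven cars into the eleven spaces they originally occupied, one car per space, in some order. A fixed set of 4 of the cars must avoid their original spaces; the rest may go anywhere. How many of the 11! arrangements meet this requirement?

27422640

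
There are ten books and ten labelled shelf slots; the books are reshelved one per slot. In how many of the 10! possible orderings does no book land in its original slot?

!10 is the nearest integer to 10!/e.
10! = 3628800, and 3628800/e ≈ 1334960.92, so !10 = 1334961.

1334961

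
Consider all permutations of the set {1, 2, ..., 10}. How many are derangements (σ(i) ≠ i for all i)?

Use !n = n·!(n-1) + (-1)^n.
!10 = 10·133496 + 1 = 1334961

1334961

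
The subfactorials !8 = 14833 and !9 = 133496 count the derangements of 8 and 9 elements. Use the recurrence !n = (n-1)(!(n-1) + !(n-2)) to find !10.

1334961

!10 = (10-1)·(!9 + !8) = 9·(133496 + 14833) = 9·148329 = 1334961.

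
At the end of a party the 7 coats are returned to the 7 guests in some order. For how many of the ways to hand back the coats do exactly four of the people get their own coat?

Choose which 4 of the 7 are fixed: C(7,4) = 35.
The other 3 form a derangement: !3 = 2.
Total: 35 × 2 = 70.

70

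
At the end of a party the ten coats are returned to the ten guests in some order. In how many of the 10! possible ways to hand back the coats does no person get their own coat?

1334961

!10 = 10! · Σ_{k=0}^{10} (-1)^k/k!
= 10! - 10!/1! + 10!/2! - 10!/3! + 10!/4! - 10!/5! + 10!/6! - 10!/7! + 10!/8! - 10!/9! + 10!/10!
= 3628800 - 3628800 + 1814400 - 604800 + 151200 - 30240 + 5040 - 720 + 90 - 10 + 1
= 1334961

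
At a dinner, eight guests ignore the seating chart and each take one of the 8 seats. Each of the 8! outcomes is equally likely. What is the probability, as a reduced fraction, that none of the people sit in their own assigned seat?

Favorable outcomes: !8 = 14833.
Total outcomes: 8! = 40320.
Probability = 14833/40320 = 2119/5760.

2119/5760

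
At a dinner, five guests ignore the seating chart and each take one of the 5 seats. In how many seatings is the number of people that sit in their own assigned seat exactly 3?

10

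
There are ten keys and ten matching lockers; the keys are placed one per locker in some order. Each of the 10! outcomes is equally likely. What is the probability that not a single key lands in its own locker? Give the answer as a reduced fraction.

16481/44800

Favorable outcomes: !10 = 1334961.
Total outcomes: 10! = 3628800.
Probability = 1334961/3628800 = 16481/44800.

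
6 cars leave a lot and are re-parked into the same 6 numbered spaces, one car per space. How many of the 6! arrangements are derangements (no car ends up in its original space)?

The number of derangements of 6 is !6 = Σ_{k=0}^{6} (-1)^k·6!/k!
= 6! - 6!/1! + 6!/2! - 6!/3! + 6!/4! - 6!/5! + 6!/6!
= 720 - 720 + 360 - 120 + 30 - 6 + 1
= 265

265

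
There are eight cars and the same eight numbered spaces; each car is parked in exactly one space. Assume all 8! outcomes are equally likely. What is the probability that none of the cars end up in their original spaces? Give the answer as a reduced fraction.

2119/5760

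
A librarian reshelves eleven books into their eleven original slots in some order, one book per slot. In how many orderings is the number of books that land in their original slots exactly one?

Choose which one of the 11 is fixed: C(11,1) = 11.
The other 10 form a derangement: !10 = 1334961.
Total: 11 × 1334961 = 14684571.

14684571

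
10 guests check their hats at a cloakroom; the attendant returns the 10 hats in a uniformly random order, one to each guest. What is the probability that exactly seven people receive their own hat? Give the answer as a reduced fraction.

Favorable outcomes: C(10,7)·!3 = 120·2 = 240.
Total outcomes: 10! = 3628800.
Probability = 240/3628800 = 1/15120.

1/15120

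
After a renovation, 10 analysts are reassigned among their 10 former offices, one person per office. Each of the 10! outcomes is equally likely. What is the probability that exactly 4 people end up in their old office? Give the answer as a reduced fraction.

Favorable outcomes: C(10,4)·!6 = 210·265 = 55650.
Total outcomes: 10! = 3628800.
Probability = 55650/3628800 = 53/3456.

53/3456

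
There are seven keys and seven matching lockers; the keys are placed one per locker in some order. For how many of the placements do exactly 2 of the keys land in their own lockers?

924

Choose which 2 of the 7 are fixed: C(7,2) = 21.
The other 5 form a derangement: !5 = 44.
Total: 21 × 44 = 924.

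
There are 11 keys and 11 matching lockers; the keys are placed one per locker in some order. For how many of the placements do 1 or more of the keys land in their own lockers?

25232230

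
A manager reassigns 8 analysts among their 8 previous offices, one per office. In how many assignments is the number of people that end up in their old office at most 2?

# with exactly i fixed is C(8,i)·!(8-i); sum over i=0..2:
  i=0: C(8,0)·!8 = 1·14833 = 14833
  i=1: C(8,1)·!7 = 8·1854 = 14832
  i=2: C(8,2)·!6 = 28·265 = 7420
Total = 37085.

37085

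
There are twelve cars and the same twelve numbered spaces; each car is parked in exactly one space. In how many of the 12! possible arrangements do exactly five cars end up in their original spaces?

Pick the 5 fixed positions: C(12,5) = 792 ways.
The other 7 form a derangement: !7 = 1854.
Total: 792 × 1854 = 1468368.

1468368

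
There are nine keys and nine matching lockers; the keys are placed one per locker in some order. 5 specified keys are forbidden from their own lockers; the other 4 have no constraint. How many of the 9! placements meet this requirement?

205056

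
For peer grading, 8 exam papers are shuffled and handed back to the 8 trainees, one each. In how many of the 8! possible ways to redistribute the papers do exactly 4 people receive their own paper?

630

Pick the 4 fixed positions: C(8,4) = 70 ways.
The remaining 4 must be deranged: !4 = 9.
Total: 70 × 9 = 630.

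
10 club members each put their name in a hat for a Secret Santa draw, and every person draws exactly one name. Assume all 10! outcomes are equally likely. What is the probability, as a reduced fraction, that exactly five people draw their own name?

Favorable outcomes: C(10,5)·!5 = 252·44 = 11088.
Total outcomes: 10! = 3628800.
Probability = 11088/3628800 = 11/3600.

11/3600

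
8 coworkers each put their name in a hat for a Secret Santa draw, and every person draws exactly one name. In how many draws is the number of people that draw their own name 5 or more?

# with exactly i fixed is C(8,i)·!(8-i); sum over i=5..8:
  i=5: C(8,5)·!3 = 56·2 = 112
  i=6: C(8,6)·!2 = 28·1 = 28
  i=7: C(8,7)·!1 = 8·0 = 0
  i=8: C(8,8)·!0 = 1·1 = 1
Total = 141.

141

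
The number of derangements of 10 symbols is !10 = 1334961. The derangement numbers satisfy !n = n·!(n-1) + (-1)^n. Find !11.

14684570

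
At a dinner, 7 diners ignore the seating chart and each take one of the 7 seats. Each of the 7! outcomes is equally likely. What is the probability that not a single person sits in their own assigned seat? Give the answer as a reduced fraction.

103/280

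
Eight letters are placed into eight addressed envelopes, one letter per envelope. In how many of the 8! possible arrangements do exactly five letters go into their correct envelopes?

112

Pick the 5 fixed positions: C(8,5) = 56 ways.
The remaining 3 must be deranged: !3 = 2.
Total: 56 × 2 = 112.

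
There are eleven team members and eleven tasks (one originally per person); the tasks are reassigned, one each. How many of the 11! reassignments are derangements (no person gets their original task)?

14684570

Use !n = (n-1)(!(n-1) + !(n-2)).
!11 = 10·(1334961 + 133496) = 10·1468457 = 14684570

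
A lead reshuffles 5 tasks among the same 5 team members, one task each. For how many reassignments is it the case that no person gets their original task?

44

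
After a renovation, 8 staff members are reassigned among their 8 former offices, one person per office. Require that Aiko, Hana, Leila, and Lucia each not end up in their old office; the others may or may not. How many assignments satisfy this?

24024

Let A_j be the event that the j-th constrained one is fixed. By inclusion-exclusion over the 4 events:
Σ_{j=0}^{4} (-1)^j C(4,j)(8-j)!
= C(4,0)·8! - C(4,1)·7! + C(4,2)·6! - C(4,3)·5! + C(4,4)·4!
= 40320 - 20160 + 4320 - 480 + 24
= 24024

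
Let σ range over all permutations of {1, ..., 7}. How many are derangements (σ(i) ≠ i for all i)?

1854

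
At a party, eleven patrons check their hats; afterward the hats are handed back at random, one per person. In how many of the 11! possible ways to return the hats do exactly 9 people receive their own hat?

55

Choose which 9 of the 11 are fixed: C(11,9) = 55.
The remaining 2 must be deranged: !2 = 1.
Total: 55 × 1 = 55.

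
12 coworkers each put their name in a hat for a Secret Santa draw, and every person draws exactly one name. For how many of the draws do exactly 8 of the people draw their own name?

Choose which 8 of the 12 are fixed: C(12,8) = 495.
The remaining 4 must be deranged: !4 = 9.
Total: 495 × 9 = 4455.

4455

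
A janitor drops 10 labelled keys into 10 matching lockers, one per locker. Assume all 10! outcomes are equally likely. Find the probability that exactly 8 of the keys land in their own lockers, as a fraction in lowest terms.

1/80640

Favorable outcomes: C(10,8)·!2 = 45·1 = 45.
Total outcomes: 10! = 3628800.
Probability = 45/3628800 = 1/80640.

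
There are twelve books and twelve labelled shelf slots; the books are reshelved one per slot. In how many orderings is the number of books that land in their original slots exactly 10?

66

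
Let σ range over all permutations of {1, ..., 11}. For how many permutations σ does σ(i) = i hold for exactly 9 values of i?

55

Choose which 9 of the 11 are fixed: C(11,9) = 55.
The remaining 2 must be deranged: !2 = 1.
Total: 55 × 1 = 55.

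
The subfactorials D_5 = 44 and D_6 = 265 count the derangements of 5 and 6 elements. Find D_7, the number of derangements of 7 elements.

D_7 = (7-1)·(D_6 + D_5) = 6·(265 + 44) = 6·309 = 1854.

1854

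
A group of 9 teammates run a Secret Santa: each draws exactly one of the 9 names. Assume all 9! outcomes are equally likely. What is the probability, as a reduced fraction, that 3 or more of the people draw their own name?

29143/362880

Favorable outcomes: Σ_{i≥3} C(9,i)·!(9-i) = 84·265 + 126·44 + 126·9 + 84·2 + 36·1 + 9·0 + 1·1 = 29143.
Total outcomes: 9! = 362880.
Probability = 29143/362880 = 29143/362880.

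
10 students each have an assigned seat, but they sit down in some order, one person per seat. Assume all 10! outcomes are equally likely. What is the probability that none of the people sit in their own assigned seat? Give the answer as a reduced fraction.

Favorable outcomes: !10 = 1334961.
Total outcomes: 10! = 3628800.
Probability = 1334961/3628800 = 16481/44800.

16481/44800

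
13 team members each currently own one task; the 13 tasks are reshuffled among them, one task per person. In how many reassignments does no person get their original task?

2290792932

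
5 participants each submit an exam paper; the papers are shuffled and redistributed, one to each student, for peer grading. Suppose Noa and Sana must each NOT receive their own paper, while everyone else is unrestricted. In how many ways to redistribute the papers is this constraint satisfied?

78

Inclusion-exclusion on the 2 forbidden self-matches:
Σ_{j=0}^{2} (-1)^j C(2,j)(5-j)!
= C(2,0)·5! - C(2,1)·4! + C(2,2)·3!
= 120 - 48 + 6
= 78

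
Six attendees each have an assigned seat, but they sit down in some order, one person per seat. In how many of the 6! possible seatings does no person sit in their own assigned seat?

Use !n = n·!(n-1) + (-1)^n.
!6 = 6·44 + 1 = 265

265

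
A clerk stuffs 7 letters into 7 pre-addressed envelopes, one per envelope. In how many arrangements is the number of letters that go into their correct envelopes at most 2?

4633

Sum C(7,i)·!(7-i) for i = 0..2:
  i=0: C(7,0)·!7 = 1·1854 = 1854
  i=1: C(7,1)·!6 = 7·265 = 1855
  i=2: C(7,2)·!5 = 21·44 = 924
Total = 4633.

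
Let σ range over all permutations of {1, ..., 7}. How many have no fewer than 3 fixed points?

Sum C(7,i)·!(7-i) for i = 3..7:
  i=3: C(7,3)·!4 = 35·9 = 315
  i=4: C(7,4)·!3 = 35·2 = 70
  i=5: C(7,5)·!2 = 21·1 = 21
  i=6: C(7,6)·!1 = 7·0 = 0
  i=7: C(7,7)·!0 = 1·1 = 1
Total = 407.

407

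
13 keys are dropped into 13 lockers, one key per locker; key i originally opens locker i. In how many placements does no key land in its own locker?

!13 = 13! · Σ_{k=0}^{13} (-1)^k/k!
= 13! - 13!/1! + 13!/2! - 13!/3! + 13!/4! - 13!/5! + 13!/6! - 13!/7! + 13!/8! - 13!/9! + 13!/10! - 13!/11! + 13!/12! - 13!/13!
= 6227020800 - 6227020800 + 3113510400 - 1037836800 + 259459200 - 51891840 + 8648640 - 1235520 + 154440 - 17160 + 1716 - 156 + 13 - 1
= 2290792932

2290792932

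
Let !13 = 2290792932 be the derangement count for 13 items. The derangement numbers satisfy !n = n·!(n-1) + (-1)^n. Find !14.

!14 = 14·2290792932 + 1 = 32071101049.

32071101049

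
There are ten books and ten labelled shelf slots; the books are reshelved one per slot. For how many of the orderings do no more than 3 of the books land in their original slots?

3559886

# with exactly i fixed is C(10,i)·!(10-i); sum over i=0..3:
  i=0: C(10,0)·!10 = 1·1334961 = 1334961
  i=1: C(10,1)·!9 = 10·133496 = 1334960
  i=2: C(10,2)·!8 = 45·14833 = 667485
  i=3: C(10,3)·!7 = 120·1854 = 222480
Total = 3559886.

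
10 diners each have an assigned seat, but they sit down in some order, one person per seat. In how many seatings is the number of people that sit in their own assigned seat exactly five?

11088

Choose which 5 of the 10 are fixed: C(10,5) = 252.
The remaining 5 must be deranged: !5 = 44.
Total: 252 × 44 = 11088.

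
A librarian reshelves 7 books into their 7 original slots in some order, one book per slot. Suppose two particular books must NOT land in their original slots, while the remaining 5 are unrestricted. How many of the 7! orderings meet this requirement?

Inclusion-exclusion on the 2 forbidden self-matches:
Σ_{j=0}^{2} (-1)^j C(2,j)(7-j)!
= C(2,0)·7! - C(2,1)·6! + C(2,2)·5!
= 5040 - 1440 + 120
= 3720

3720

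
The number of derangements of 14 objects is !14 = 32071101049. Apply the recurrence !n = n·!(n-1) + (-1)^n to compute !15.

!15 = 15·32071101049 - 1 = 481066515734.

481066515734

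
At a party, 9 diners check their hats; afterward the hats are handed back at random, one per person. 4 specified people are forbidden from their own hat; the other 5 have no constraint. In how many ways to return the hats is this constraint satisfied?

Let A_j be the event that the j-th constrained one is fixed. By inclusion-exclusion over the 4 events:
Σ_{j=0}^{4} (-1)^j C(4,j)(9-j)!
= C(4,0)·9! - C(4,1)·8! + C(4,2)·7! - C(4,3)·6! + C(4,4)·5!
= 362880 - 161280 + 30240 - 2880 + 120
= 229080

229080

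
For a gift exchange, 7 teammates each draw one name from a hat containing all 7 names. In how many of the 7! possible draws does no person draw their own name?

!7 is the nearest integer to 7!/e.
7! = 5040, and 5040/e ≈ 1854.11, so !7 = 1854.

1854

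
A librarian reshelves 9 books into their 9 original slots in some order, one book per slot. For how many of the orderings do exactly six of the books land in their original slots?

168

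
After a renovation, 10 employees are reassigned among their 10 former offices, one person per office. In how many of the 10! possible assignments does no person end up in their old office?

Recurrence: !10 = 10·!9 + (-1)^10.
!10 = 10·133496 + 1 = 1334961

1334961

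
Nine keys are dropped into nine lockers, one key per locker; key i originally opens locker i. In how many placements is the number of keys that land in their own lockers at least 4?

6883

Sum C(9,i)·!(9-i) for i = 4..9:
  i=4: C(9,4)·!5 = 126·44 = 5544
  i=5: C(9,5)·!4 = 126·9 = 1134
  i=6: C(9,6)·!3 = 84·2 = 168
  i=7: C(9,7)·!2 = 36·1 = 36
  i=8: C(9,8)·!1 = 9·0 = 0
  i=9: C(9,9)·!0 = 1·1 = 1
Total = 6883.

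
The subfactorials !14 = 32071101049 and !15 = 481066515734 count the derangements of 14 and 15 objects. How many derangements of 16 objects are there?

7697064251745

!16 = (16-1)·(!15 + !14) = 15·(481066515734 + 32071101049) = 15·513137616783 = 7697064251745.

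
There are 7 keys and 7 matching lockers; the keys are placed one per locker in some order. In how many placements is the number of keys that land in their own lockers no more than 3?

4948

Sum C(7,i)·!(7-i) for i = 0..3:
  i=0: C(7,0)·!7 = 1·1854 = 1854
  i=1: C(7,1)·!6 = 7·265 = 1855
  i=2: C(7,2)·!5 = 21·44 = 924
  i=3: C(7,3)·!4 = 35·9 = 315
Total = 4948.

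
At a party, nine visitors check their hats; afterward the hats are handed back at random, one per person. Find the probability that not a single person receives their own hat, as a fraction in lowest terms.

16687/45360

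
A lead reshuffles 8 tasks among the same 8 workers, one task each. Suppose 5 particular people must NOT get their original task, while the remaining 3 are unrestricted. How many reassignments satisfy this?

21234

Inclusion-exclusion on the 5 forbidden self-matches:
Σ_{j=0}^{5} (-1)^j C(5,j)(8-j)!
= C(5,0)·8! - C(5,1)·7! + C(5,2)·6! - C(5,3)·5! + C(5,4)·4! - C(5,5)·3!
= 40320 - 25200 + 7200 - 1200 + 120 - 6
= 21234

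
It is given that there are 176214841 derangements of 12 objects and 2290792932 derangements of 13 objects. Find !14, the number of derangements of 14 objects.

!14 = (14-1)·(!13 + !12) = 13·(2290792932 + 176214841) = 13·2467007773 = 32071101049.

32071101049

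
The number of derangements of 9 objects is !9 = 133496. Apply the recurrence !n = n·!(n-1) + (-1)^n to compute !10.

!10 = 10·133496 + 1 = 1334961.

1334961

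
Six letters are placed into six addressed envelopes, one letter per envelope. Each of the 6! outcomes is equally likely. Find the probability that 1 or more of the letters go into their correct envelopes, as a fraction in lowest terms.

Favorable outcomes: Σ_{i≥1} C(6,i)·!(6-i) = 6·44 + 15·9 + 20·2 + 15·1 + 6·0 + 1·1 = 455.
Total outcomes: 6! = 720.
Probability = 455/720 = 91/144.

91/144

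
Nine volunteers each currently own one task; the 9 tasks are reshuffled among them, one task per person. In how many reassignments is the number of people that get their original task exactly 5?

1134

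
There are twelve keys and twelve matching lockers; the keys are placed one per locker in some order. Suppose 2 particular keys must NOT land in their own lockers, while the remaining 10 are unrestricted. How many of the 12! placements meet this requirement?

402796800

Inclusion-exclusion on the 2 forbidden self-matches:
Σ_{j=0}^{2} (-1)^j C(2,j)(12-j)!
= C(2,0)·12! - C(2,1)·11! + C(2,2)·10!
= 479001600 - 79833600 + 3628800
= 402796800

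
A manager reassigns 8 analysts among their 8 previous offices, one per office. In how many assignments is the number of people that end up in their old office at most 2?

37085

Sum C(8,i)·!(8-i) for i = 0..2:
  i=0: C(8,0)·!8 = 1·14833 = 14833
  i=1: C(8,1)·!7 = 8·1854 = 14832
  i=2: C(8,2)·!6 = 28·265 = 7420
Total = 37085.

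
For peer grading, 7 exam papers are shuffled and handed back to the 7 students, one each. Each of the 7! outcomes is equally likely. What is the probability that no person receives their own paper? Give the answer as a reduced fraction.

103/280

Favorable outcomes: !7 = 1854.
Total outcomes: 7! = 5040.
Probability = 1854/5040 = 103/280.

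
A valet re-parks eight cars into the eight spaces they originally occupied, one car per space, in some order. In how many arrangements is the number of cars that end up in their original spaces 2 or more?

10655

Sum C(8,i)·!(8-i) for i = 2..8:
  i=2: C(8,2)·!6 = 28·265 = 7420
  i=3: C(8,3)·!5 = 56·44 = 2464
  i=4: C(8,4)·!4 = 70·9 = 630
  i=5: C(8,5)·!3 = 56·2 = 112
  i=6: C(8,6)·!2 = 28·1 = 28
  i=7: C(8,7)·!1 = 8·0 = 0
  i=8: C(8,8)·!0 = 1·1 = 1
Total = 10655.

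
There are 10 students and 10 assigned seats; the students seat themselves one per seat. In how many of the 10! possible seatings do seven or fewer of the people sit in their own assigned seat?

# with exactly i fixed is C(10,i)·!(10-i); sum over i=0..7:
  i=0: C(10,0)·!10 = 1·1334961 = 1334961
  i=1: C(10,1)·!9 = 10·133496 = 1334960
  i=2: C(10,2)·!8 = 45·14833 = 667485
  i=3: C(10,3)·!7 = 120·1854 = 222480
  i=4: C(10,4)·!6 = 210·265 = 55650
  i=5: C(10,5)·!5 = 252·44 = 11088
  i=6: C(10,6)·!4 = 210·9 = 1890
  i=7: C(10,7)·!3 = 120·2 = 240
Total = 3628754.

3628754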